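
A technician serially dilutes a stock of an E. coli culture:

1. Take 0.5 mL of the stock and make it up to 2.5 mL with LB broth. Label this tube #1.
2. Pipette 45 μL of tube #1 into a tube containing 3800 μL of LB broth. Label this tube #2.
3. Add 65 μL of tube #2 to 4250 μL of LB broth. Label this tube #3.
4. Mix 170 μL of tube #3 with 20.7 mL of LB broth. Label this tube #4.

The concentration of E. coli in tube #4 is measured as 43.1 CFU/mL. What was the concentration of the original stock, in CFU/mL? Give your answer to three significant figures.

1.50 × 10^8 CFU/mL

Step 1: 0.5 mL brought to 2.5 mL → factor 2.5/0.5 = 5
Step 2: 45 μL + 3800 μL = 3845 μL total → factor 3845/45 = 85.444
Step 3: 65 μL + 4250 μL = 4315 μL total → factor 4315/65 = 66.385
Step 4: 170 μL + 20.7 mL = 20870 μL total → factor 20870/170 = 122.76
Overall dilution factor = 5 × 85.444 × 66.385 × 122.76 = 3.4817 × 10^6
Stock = 43.1 CFU/mL × 3.4817 × 10^6 = 1.50 × 10^8 CFU/mL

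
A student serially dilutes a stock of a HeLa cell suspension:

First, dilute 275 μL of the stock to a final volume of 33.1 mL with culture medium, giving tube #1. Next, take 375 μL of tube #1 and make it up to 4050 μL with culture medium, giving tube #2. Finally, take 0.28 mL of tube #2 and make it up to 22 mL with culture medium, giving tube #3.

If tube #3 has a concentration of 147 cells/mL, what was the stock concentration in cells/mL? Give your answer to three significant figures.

1.50 × 10^7 cells/mL

Step 1: 275 μL brought to 33.1 mL → factor 33100/275 = 120.36
Step 2: 375 μL brought to 4050 μL → factor 4050/375 = 10.8
Step 3: 0.28 mL brought to 22 mL → factor 22/0.28 = 78.571
Overall dilution factor = 120.36 × 10.8 × 78.571 = 1.0214 × 10^5
Stock = 147 cells/mL × 1.0214 × 10^5 = 1.50 × 10^7 cells/mL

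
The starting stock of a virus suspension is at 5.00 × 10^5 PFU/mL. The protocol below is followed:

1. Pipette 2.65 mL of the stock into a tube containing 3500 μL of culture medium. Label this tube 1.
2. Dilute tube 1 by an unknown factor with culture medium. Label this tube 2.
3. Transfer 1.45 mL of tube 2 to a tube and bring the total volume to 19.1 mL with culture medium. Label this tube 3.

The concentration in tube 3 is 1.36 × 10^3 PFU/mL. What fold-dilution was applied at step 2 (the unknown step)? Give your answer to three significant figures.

12.0-fold

Step 1: 2.65 mL + 3500 μL = 6.15 mL total → factor 6.15/2.65 = 2.3208
Step 2: unknown factor x
Step 3: 1.45 mL brought to 19.1 mL → factor 19.1/1.45 = 13.172
Product of known-step factors = 30.57
Overall factor = 5.00 × 10^5 PFU/mL / (1.36 × 10^3 PFU/mL) = 367.65
x = 367.65 / 30.57 = 12.0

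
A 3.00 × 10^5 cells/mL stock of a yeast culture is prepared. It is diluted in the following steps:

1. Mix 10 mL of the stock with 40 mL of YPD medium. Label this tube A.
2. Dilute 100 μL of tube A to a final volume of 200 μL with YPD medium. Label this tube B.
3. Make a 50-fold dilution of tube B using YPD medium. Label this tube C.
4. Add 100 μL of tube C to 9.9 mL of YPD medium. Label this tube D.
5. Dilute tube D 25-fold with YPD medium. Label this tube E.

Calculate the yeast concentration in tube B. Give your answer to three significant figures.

Step 1: 10 mL + 40 mL = 50 mL total → factor 50/10 = 5
Step 2: 100 μL brought to 200 μL → factor 200/100 = 2
Dilution factor through tube B = 5 × 2 = 10
[tube B] = 3.00 × 10^5 cells/mL / 10 = 3.00 × 10^4 cells/mL

3.00 × 10^4 cells/mL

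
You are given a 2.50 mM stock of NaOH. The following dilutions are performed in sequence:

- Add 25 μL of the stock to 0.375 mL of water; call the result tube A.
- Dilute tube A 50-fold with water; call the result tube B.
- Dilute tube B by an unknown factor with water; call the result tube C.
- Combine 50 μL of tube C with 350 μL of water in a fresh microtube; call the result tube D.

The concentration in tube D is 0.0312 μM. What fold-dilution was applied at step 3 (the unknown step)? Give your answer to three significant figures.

Step 1: 25 μL + 0.375 mL = 400 μL total → factor 400/25 = 16
Step 2: 50-fold → factor 50
Step 3: unknown factor x
Step 4: 50 μL + 350 μL = 400 μL total → factor 400/50 = 8
Product of known-step factors = 6400
Overall factor = 2.50 mM / (0.0312 μM) = 80128
x = 80128 / 6400 = 12.5

12.5-fold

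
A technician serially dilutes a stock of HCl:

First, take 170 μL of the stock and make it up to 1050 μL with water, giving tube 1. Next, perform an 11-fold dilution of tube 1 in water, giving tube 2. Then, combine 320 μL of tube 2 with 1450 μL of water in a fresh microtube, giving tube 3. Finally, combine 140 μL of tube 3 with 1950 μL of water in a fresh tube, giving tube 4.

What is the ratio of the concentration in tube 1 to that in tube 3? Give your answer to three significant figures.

Step 1: 170 μL brought to 1050 μL → factor 1050/170 = 6.1765
Step 2: 11-fold → factor 11
Step 3: 320 μL + 1450 μL = 1770 μL total → factor 1770/320 = 5.5312
Dilution factor to tube 1 = 6.1765; to tube 3 = 375.8
[tube 1]/[tube 3] = (factor to tube 3)/(factor to tube 1) = 375.8/6.1765 = 60.8

60.8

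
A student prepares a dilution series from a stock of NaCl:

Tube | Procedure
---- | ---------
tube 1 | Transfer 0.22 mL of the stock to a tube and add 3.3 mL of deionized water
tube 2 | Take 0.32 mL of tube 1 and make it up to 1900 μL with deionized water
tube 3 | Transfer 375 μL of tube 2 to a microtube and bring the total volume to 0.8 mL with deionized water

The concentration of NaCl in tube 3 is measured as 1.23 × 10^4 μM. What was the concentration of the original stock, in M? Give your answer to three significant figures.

2.49 M

Step 1: 0.22 mL + 3.3 mL = 3.52 mL total → factor 3.52/0.22 = 16
Step 2: 0.32 mL brought to 1900 μL → factor 1.9/0.32 = 5.9375
Step 3: 375 μL brought to 0.8 mL → factor 800/375 = 2.1333
Overall dilution factor = 16 × 5.9375 × 2.1333 = 202.67
Stock = 1.23 × 10^4 μM × 202.67 = 2.493 × 10^6 μM = 2.49 M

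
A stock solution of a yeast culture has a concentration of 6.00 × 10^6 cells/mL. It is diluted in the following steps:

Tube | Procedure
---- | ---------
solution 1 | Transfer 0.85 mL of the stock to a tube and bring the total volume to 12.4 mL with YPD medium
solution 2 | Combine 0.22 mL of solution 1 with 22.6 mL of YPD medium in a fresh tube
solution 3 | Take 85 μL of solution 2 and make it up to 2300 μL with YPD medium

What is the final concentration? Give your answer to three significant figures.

Step 1: 0.85 mL brought to 12.4 mL → factor 12.4/0.85 = 14.588
Step 2: 0.22 mL + 22.6 mL = 22.82 mL total → factor 22.82/0.22 = 103.73
Step 3: 85 μL brought to 2300 μL → factor 2300/85 = 27.059
Overall dilution factor = 14.588 × 103.73 × 27.059 = 40945
Final = 6.00 × 10^6 cells/mL / 40945 = 147 cells/mL

147 cells/mL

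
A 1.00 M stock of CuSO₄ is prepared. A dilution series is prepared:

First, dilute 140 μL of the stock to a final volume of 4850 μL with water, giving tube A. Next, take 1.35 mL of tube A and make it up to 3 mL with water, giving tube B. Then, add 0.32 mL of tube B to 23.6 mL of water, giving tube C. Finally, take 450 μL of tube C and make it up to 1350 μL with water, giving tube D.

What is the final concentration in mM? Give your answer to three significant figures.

0.0579 mM

Step 1: 140 μL brought to 4850 μL → factor 4850/140 = 34.643
Step 2: 1.35 mL brought to 3 mL → factor 3/1.35 = 2.2222
Step 3: 0.32 mL + 23.6 mL = 23.92 mL total → factor 23.92/0.32 = 74.75
Step 4: 450 μL brought to 1350 μL → factor 1350/450 = 3
Overall dilution factor = 34.643 × 2.2222 × 74.75 × 3 = 17264
Final = 1.00 M / 17264 = 5.793 × 10^-5 M = 0.0579 mM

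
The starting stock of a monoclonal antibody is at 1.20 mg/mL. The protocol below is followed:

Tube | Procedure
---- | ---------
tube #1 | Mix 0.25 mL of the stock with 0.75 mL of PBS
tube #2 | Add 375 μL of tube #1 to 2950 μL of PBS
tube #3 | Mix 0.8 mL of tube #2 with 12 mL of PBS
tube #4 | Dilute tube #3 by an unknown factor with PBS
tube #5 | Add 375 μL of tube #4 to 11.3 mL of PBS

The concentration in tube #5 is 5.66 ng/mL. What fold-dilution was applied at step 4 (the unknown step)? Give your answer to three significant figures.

Step 1: 0.25 mL + 0.75 mL = 1 mL total → factor 1/0.25 = 4
Step 2: 375 μL + 2950 μL = 3325 μL total → factor 3325/375 = 8.8667
Step 3: 0.8 mL + 12 mL = 12.8 mL total → factor 12.8/0.8 = 16
Step 4: unknown factor x
Step 5: 375 μL + 11.3 mL = 11675 μL total → factor 11675/375 = 31.133
Product of known-step factors = 17667
Overall factor = 1.20 mg/mL / (5.66 ng/mL) = 2.1201 × 10^5
x = 2.1201 × 10^5 / 17667 = 12.0

12.0-fold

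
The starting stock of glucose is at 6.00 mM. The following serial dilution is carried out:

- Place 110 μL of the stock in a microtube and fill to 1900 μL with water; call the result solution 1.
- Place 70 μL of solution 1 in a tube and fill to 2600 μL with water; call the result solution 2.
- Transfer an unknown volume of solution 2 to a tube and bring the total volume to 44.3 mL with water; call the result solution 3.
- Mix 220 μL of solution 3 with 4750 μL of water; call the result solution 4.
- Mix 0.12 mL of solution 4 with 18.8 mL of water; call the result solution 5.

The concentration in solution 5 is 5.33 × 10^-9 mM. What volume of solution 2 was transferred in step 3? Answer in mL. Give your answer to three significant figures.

Step 1: 110 μL brought to 1900 μL → factor 1900/110 = 17.273
Step 2: 70 μL brought to 2600 μL → factor 2600/70 = 37.143
Step 3: v brought to 44.3 mL → factor = 44.3 mL/v
Step 4: 220 μL + 4750 μL = 4970 μL total → factor 4970/220 = 22.591
Step 5: 0.12 mL + 18.8 mL = 18.92 mL total → factor 18.92/0.12 = 157.67
Product of known-step factors = 2.2851 × 10^6
Overall factor = 6.00 mM / (5.33 × 10^-9 mM) = 1.1257 × 10^9
Step-3 factor = 1.1257 × 10^9 / 2.2851 × 10^6 = 492.62
v = 44.3 mL / 492.62 = 0.0899 mL

0.0899 mL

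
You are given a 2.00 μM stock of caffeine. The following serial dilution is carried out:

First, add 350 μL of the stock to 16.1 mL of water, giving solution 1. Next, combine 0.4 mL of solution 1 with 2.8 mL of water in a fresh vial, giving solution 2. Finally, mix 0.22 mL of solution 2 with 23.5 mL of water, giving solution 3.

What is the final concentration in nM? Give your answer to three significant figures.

Step 1: 350 μL + 16.1 mL = 16450 μL total → factor 16450/350 = 47
Step 2: 0.4 mL + 2.8 mL = 3.2 mL total → factor 3.2/0.4 = 8
Step 3: 0.22 mL + 23.5 mL = 23.72 mL total → factor 23.72/0.22 = 107.82
Overall dilution factor = 47 × 8 × 107.82 = 40540
Final = 2.00 μM / 40540 = 4.933 × 10^-5 μM = 0.0493 nM

0.0493 nM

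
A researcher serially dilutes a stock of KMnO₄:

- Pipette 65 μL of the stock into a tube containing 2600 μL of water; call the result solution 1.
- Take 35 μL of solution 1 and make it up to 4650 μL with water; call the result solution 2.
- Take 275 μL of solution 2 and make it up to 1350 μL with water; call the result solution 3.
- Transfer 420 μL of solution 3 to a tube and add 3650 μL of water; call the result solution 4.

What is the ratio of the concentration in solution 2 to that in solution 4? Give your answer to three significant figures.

47.6

Step 1: 65 μL + 2600 μL = 2665 μL total → factor 2665/65 = 41
Step 2: 35 μL brought to 4650 μL → factor 4650/35 = 132.86
Step 3: 275 μL brought to 1350 μL → factor 1350/275 = 4.9091
Step 4: 420 μL + 3650 μL = 4070 μL total → factor 4070/420 = 9.6905
Dilution factor to solution 2 = 5447.1; to solution 4 = 2.5913 × 10^5
[solution 2]/[solution 4] = (factor to solution 4)/(factor to solution 2) = 2.5913 × 10^5/5447.1 = 47.6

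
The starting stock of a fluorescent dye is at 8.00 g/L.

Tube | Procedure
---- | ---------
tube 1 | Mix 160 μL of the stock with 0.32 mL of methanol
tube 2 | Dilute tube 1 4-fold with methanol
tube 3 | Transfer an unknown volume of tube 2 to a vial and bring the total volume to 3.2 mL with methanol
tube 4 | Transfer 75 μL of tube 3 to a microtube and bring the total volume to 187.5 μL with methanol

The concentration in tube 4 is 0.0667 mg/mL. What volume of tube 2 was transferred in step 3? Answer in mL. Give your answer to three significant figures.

0.800 mL

Step 1: 160 μL + 0.32 mL = 480 μL total → factor 480/160 = 3
Step 2: 4-fold → factor 4
Step 3: v brought to 3.2 mL → factor = 3.2 mL/v
Step 4: 75 μL brought to 187.5 μL → factor 187.5/75 = 2.5
Product of known-step factors = 30
Overall factor = 8.00 g/L / (0.0667 mg/mL) = 119.94
Step-3 factor = 119.94 / 30 = 3.998
v = 3.2 mL / 3.998 = 0.800 mL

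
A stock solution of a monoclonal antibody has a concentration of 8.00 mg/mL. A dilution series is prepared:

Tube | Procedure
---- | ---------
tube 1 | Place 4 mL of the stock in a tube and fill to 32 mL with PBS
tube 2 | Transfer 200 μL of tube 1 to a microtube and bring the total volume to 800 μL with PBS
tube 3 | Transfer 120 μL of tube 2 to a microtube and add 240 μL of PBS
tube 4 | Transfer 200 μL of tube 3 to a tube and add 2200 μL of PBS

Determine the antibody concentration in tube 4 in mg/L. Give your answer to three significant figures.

Step 1: 4 mL brought to 32 mL → factor 32/4 = 8
Step 2: 200 μL brought to 800 μL → factor 800/200 = 4
Step 3: 120 μL + 240 μL = 360 μL total → factor 360/120 = 3
Step 4: 200 μL + 2200 μL = 2400 μL total → factor 2400/200 = 12
Overall dilution factor = 8 × 4 × 3 × 12 = 1152
Final = 8.00 mg/mL / 1152 = 0.006944 mg/mL = 6.94 mg/L

6.94 mg/L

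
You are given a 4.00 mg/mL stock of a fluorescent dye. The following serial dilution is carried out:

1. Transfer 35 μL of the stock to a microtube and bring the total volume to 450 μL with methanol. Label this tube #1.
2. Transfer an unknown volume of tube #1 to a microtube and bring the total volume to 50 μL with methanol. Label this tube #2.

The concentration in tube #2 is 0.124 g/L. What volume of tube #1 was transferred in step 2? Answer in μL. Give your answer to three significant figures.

19.9 μL

Step 1: 35 μL brought to 450 μL → factor 450/35 = 12.857
Step 2: v brought to 50 μL → factor = 50 μL/v
Product of known-step factors = 12.857
Overall factor = 4.00 mg/mL / (0.124 g/L) = 32.258
Step-2 factor = 32.258 / 12.857 = 2.509
v = 50 μL / 2.509 = 19.9 μL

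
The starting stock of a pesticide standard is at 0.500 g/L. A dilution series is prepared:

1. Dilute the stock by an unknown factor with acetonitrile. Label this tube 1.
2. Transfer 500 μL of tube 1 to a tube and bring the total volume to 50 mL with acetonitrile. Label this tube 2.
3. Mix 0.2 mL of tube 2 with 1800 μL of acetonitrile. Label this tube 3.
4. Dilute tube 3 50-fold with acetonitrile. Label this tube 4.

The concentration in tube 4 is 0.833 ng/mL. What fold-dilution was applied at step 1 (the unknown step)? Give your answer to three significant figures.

Step 1: unknown factor x
Step 2: 500 μL brought to 50 mL → factor 50000/500 = 100
Step 3: 0.2 mL + 1800 μL = 2 mL total → factor 2/0.2 = 10
Step 4: 50-fold → factor 50
Product of known-step factors = 50000
Overall factor = 0.500 g/L / (0.833 ng/mL) = 6.0024 × 10^5
x = 6.0024 × 10^5 / 50000 = 12.0

12.0-fold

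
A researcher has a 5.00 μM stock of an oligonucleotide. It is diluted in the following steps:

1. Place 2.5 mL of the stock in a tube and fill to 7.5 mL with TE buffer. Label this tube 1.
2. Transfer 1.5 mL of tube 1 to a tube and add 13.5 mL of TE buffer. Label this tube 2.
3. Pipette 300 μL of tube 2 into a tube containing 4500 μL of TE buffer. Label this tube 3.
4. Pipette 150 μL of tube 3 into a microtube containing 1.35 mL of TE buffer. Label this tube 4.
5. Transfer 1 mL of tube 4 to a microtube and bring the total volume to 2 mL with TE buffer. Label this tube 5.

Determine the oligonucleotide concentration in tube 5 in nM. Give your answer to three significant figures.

0.521 nM

Step 1: 2.5 mL brought to 7.5 mL → factor 7.5/2.5 = 3
Step 2: 1.5 mL + 13.5 mL = 15 mL total → factor 15/1.5 = 10
Step 3: 300 μL + 4500 μL = 4800 μL total → factor 4800/300 = 16
Step 4: 150 μL + 1.35 mL = 1500 μL total → factor 1500/150 = 10
Step 5: 1 mL brought to 2 mL → factor 2/1 = 2
Overall dilution factor = 3 × 10 × 16 × 10 × 2 = 9600
Final = 5.00 μM / 9600 = 0.0005208 μM = 0.521 nM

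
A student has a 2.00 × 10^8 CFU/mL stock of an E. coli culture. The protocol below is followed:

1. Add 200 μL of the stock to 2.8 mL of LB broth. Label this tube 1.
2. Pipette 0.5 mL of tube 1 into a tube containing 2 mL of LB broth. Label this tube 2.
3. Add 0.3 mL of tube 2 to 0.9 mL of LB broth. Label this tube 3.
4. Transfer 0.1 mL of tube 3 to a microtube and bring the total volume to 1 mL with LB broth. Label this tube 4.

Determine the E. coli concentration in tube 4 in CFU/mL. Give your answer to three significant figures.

Step 1: 200 μL + 2.8 mL = 3000 μL total → factor 3000/200 = 15
Step 2: 0.5 mL + 2 mL = 2.5 mL total → factor 2.5/0.5 = 5
Step 3: 0.3 mL + 0.9 mL = 1.2 mL total → factor 1.2/0.3 = 4
Step 4: 0.1 mL brought to 1 mL → factor 1/0.1 = 10
Overall dilution factor = 15 × 5 × 4 × 10 = 3000
Final = 2.00 × 10^8 CFU/mL / 3000 = 6.67 × 10^4 CFU/mL

6.67 × 10^4 CFU/mL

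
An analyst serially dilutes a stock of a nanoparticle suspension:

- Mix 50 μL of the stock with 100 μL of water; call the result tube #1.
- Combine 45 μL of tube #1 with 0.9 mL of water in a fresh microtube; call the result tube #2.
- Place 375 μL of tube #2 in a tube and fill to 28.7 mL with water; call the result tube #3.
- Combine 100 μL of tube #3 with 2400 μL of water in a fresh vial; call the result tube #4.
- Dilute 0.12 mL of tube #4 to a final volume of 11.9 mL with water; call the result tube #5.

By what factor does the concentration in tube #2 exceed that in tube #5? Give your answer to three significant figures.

Step 1: 50 μL + 100 μL = 150 μL total → factor 150/50 = 3
Step 2: 45 μL + 0.9 mL = 945 μL total → factor 945/45 = 21
Step 3: 375 μL brought to 28.7 mL → factor 28700/375 = 76.533
Step 4: 100 μL + 2400 μL = 2500 μL total → factor 2500/100 = 25
Step 5: 0.12 mL brought to 11.9 mL → factor 11.9/0.12 = 99.167
Dilution factor to tube #2 = 63; to tube #5 = 1.1954 × 10^7
[tube #2]/[tube #5] = (factor to tube #5)/(factor to tube #2) = 1.1954 × 10^7/63 = 1.90 × 10^5

1.90 × 10^5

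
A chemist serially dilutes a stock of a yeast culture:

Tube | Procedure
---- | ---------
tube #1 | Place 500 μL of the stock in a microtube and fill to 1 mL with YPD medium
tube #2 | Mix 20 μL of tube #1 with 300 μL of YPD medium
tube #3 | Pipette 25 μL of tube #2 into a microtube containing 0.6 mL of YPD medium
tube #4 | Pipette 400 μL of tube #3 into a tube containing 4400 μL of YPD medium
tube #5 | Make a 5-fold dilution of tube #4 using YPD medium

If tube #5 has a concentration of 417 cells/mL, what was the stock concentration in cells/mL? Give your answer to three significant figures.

Step 1: 500 μL brought to 1 mL → factor 1000/500 = 2
Step 2: 20 μL + 300 μL = 320 μL total → factor 320/20 = 16
Step 3: 25 μL + 0.6 mL = 625 μL total → factor 625/25 = 25
Step 4: 400 μL + 4400 μL = 4800 μL total → factor 4800/400 = 12
Step 5: 5-fold → factor 5
Overall dilution factor = 2 × 16 × 25 × 12 × 5 = 48000
Stock = 417 cells/mL × 48000 = 2.00 × 10^7 cells/mL

2.00 × 10^7 cells/mL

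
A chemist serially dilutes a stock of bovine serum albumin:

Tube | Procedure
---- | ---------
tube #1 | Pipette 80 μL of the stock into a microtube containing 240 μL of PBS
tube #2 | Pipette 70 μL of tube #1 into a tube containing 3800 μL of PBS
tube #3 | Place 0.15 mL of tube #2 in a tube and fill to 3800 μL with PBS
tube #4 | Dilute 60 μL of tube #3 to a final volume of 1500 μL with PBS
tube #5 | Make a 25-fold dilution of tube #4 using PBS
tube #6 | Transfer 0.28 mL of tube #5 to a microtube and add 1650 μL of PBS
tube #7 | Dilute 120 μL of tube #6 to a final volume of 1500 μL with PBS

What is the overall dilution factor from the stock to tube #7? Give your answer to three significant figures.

Step 1: 80 μL + 240 μL = 320 μL total → factor 320/80 = 4
Step 2: 70 μL + 3800 μL = 3870 μL total → factor 3870/70 = 55.286
Step 3: 0.15 mL brought to 3800 μL → factor 3.8/0.15 = 25.333
Step 4: 60 μL brought to 1500 μL → factor 1500/60 = 25
Step 5: 25-fold → factor 25
Step 6: 0.28 mL + 1650 μL = 1.93 mL total → factor 1.93/0.28 = 6.8929
Step 7: 120 μL brought to 1500 μL → factor 1500/120 = 12.5
Overall dilution factor = 4 × 55.286 × 25.333 × 25 × 25 × 6.8929 × 12.5 = 3.0169 × 10^8

3.02 × 10^8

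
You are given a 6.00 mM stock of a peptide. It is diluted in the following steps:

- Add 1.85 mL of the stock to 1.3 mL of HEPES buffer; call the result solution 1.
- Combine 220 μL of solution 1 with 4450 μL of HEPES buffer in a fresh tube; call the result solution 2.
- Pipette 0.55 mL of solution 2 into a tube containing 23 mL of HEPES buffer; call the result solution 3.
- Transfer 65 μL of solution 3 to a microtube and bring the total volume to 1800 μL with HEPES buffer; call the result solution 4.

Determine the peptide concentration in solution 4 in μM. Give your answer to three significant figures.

0.140 μM

Step 1: 1.85 mL + 1.3 mL = 3.15 mL total → factor 3.15/1.85 = 1.7027
Step 2: 220 μL + 4450 μL = 4670 μL total → factor 4670/220 = 21.227
Step 3: 0.55 mL + 23 mL = 23.55 mL total → factor 23.55/0.55 = 42.818
Step 4: 65 μL brought to 1800 μL → factor 1800/65 = 27.692
Overall dilution factor = 1.7027 × 21.227 × 42.818 × 27.692 = 42857
Final = 6.00 mM / 42857 = 0.0001400 mM = 0.140 μM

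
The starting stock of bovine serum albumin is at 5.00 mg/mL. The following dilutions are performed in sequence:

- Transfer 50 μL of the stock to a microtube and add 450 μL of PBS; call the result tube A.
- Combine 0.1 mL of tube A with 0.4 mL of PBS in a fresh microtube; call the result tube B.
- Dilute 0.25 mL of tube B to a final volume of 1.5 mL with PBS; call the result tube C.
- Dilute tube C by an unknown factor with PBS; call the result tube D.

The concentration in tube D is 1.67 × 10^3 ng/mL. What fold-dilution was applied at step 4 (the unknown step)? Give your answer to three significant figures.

Step 1: 50 μL + 450 μL = 500 μL total → factor 500/50 = 10
Step 2: 0.1 mL + 0.4 mL = 0.5 mL total → factor 0.5/0.1 = 5
Step 3: 0.25 mL brought to 1.5 mL → factor 1.5/0.25 = 6
Step 4: unknown factor x
Product of known-step factors = 300
Overall factor = 5.00 mg/mL / (1.67 × 10^3 ng/mL) = 2994
x = 2994 / 300 = 9.98

9.98-fold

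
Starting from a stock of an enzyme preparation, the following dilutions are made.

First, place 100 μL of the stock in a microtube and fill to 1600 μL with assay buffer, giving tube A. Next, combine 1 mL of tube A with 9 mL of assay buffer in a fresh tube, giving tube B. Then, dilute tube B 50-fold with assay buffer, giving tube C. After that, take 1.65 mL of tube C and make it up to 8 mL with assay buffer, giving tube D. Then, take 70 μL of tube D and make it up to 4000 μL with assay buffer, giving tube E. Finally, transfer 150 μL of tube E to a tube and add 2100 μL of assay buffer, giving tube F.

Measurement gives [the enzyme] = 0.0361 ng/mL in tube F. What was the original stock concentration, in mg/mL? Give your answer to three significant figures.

1.20 mg/mL

Step 1: 100 μL brought to 1600 μL → factor 1600/100 = 16
Step 2: 1 mL + 9 mL = 10 mL total → factor 10/1 = 10
Step 3: 50-fold → factor 50
Step 4: 1.65 mL brought to 8 mL → factor 8/1.65 = 4.8485
Step 5: 70 μL brought to 4000 μL → factor 4000/70 = 57.143
Step 6: 150 μL + 2100 μL = 2250 μL total → factor 2250/150 = 15
Overall dilution factor = 16 × 10 × 50 × 4.8485 × 57.143 × 15 = 3.3247 × 10^7
Stock = 0.0361 ng/mL × 3.3247 × 10^7 = 1.200 × 10^6 ng/mL = 1.20 mg/mL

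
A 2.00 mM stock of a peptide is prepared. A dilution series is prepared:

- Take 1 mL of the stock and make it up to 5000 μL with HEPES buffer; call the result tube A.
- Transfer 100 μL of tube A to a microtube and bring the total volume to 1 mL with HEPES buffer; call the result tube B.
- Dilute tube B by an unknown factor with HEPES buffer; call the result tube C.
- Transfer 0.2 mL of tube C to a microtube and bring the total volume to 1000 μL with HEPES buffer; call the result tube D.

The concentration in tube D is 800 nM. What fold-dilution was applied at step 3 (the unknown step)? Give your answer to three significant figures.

10.0-fold

Step 1: 1 mL brought to 5000 μL → factor 5/1 = 5
Step 2: 100 μL brought to 1 mL → factor 1000/100 = 10
Step 3: unknown factor x
Step 4: 0.2 mL brought to 1000 μL → factor 1/0.2 = 5
Product of known-step factors = 250
Overall factor = 2.00 mM / (800 nM) = 2500
x = 2500 / 250 = 10.0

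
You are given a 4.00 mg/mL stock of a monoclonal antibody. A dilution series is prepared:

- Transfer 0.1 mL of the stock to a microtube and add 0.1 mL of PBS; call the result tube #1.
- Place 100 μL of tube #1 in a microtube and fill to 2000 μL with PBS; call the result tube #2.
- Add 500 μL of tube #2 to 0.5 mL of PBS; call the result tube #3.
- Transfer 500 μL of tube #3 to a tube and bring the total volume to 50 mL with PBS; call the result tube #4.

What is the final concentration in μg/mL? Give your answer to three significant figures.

Step 1: 0.1 mL + 0.1 mL = 0.2 mL total → factor 0.2/0.1 = 2
Step 2: 100 μL brought to 2000 μL → factor 2000/100 = 20
Step 3: 500 μL + 0.5 mL = 1000 μL total → factor 1000/500 = 2
Step 4: 500 μL brought to 50 mL → factor 50000/500 = 100
Overall dilution factor = 2 × 20 × 2 × 100 = 8000
Final = 4.00 mg/mL / 8000 = 0.0005000 mg/mL = 0.500 μg/mL

0.500 μg/mL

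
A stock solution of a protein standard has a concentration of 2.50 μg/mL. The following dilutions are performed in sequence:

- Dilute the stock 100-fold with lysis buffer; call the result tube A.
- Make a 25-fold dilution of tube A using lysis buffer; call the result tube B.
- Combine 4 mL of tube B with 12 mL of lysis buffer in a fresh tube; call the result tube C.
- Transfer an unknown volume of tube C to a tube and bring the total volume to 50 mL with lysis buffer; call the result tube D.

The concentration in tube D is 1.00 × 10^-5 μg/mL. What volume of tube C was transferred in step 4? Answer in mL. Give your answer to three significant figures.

Step 1: 100-fold → factor 100
Step 2: 25-fold → factor 25
Step 3: 4 mL + 12 mL = 16 mL total → factor 16/4 = 4
Step 4: v brought to 50 mL → factor = 50 mL/v
Product of known-step factors = 10000
Overall factor = 2.50 μg/mL / (1.00 × 10^-5 μg/mL) = 2.5 × 10^5
Step-4 factor = 2.5 × 10^5 / 10000 = 25
v = 50 mL / 25 = 2.00 mL

2.00 mL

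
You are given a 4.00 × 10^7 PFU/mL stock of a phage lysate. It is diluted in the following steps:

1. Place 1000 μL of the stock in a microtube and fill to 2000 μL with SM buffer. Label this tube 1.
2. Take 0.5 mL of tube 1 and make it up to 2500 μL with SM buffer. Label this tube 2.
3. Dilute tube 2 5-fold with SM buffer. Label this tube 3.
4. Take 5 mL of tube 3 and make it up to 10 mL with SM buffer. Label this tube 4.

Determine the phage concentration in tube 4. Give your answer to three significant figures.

4.00 × 10^5 PFU/mL

Step 1: 1000 μL brought to 2000 μL → factor 2000/1000 = 2
Step 2: 0.5 mL brought to 2500 μL → factor 2.5/0.5 = 5
Step 3: 5-fold → factor 5
Step 4: 5 mL brought to 10 mL → factor 10/5 = 2
Overall dilution factor = 2 × 5 × 5 × 2 = 100
Final = 4.00 × 10^7 PFU/mL / 100 = 4.00 × 10^5 PFU/mL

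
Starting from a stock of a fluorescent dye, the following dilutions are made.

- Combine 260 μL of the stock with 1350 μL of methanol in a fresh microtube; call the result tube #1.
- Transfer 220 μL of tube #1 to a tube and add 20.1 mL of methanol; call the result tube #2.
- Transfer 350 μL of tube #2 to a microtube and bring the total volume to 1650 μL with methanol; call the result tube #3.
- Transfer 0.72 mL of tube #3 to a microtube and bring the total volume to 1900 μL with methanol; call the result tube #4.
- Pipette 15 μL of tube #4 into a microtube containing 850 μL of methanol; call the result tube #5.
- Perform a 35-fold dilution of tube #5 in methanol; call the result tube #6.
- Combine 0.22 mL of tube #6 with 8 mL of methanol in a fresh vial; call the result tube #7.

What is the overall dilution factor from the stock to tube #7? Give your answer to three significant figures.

Step 1: 260 μL + 1350 μL = 1610 μL total → factor 1610/260 = 6.1923
Step 2: 220 μL + 20.1 mL = 20320 μL total → factor 20320/220 = 92.364
Step 3: 350 μL brought to 1650 μL → factor 1650/350 = 4.7143
Step 4: 0.72 mL brought to 1900 μL → factor 1.9/0.72 = 2.6389
Step 5: 15 μL + 850 μL = 865 μL total → factor 865/15 = 57.667
Step 6: 35-fold → factor 35
Step 7: 0.22 mL + 8 mL = 8.22 mL total → factor 8.22/0.22 = 37.364
Overall dilution factor = 6.1923 × 92.364 × 4.7143 × 2.6389 × 57.667 × 35 × 37.364 = 5.3658 × 10^8

5.37 × 10^8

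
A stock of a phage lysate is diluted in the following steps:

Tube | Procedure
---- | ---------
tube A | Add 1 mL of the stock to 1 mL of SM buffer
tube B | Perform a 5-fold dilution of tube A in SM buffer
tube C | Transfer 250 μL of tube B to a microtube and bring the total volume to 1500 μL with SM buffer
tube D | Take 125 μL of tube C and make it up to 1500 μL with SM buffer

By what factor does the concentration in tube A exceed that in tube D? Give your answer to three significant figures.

Step 1: 1 mL + 1 mL = 2 mL total → factor 2/1 = 2
Step 2: 5-fold → factor 5
Step 3: 250 μL brought to 1500 μL → factor 1500/250 = 6
Step 4: 125 μL brought to 1500 μL → factor 1500/125 = 12
Dilution factor to tube A = 2; to tube D = 720
[tube A]/[tube D] = (factor to tube D)/(factor to tube A) = 720/2 = 360

360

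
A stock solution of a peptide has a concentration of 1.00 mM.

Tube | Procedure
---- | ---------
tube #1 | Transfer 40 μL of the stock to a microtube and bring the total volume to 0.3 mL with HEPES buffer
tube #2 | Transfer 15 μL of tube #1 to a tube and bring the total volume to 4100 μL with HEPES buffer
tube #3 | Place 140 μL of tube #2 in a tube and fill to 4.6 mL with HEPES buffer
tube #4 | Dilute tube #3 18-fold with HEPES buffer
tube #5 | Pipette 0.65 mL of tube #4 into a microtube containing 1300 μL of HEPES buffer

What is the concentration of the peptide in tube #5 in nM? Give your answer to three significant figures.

Step 1: 40 μL brought to 0.3 mL → factor 300/40 = 7.5
Step 2: 15 μL brought to 4100 μL → factor 4100/15 = 273.33
Step 3: 140 μL brought to 4.6 mL → factor 4600/140 = 32.857
Step 4: 18-fold → factor 18
Step 5: 0.65 mL + 1300 μL = 1.95 mL total → factor 1.95/0.65 = 3
Overall dilution factor = 7.5 × 273.33 × 32.857 × 18 × 3 = 3.6373 × 10^6
Final = 1.00 mM / 3.6373 × 10^6 = 2.749 × 10^-7 mM = 0.275 nM

0.275 nM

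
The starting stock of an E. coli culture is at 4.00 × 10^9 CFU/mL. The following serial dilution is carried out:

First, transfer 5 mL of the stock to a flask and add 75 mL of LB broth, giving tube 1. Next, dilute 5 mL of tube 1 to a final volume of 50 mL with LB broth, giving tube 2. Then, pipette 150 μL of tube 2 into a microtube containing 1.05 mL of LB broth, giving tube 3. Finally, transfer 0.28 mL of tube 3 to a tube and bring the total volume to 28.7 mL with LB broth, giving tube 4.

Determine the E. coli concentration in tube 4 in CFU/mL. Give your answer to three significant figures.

Step 1: 5 mL + 75 mL = 80 mL total → factor 80/5 = 16
Step 2: 5 mL brought to 50 mL → factor 50/5 = 10
Step 3: 150 μL + 1.05 mL = 1200 μL total → factor 1200/150 = 8
Step 4: 0.28 mL brought to 28.7 mL → factor 28.7/0.28 = 102.5
Overall dilution factor = 16 × 10 × 8 × 102.5 = 1.312 × 10^5
Final = 4.00 × 10^9 CFU/mL / 1.312 × 10^5 = 3.05 × 10^4 CFU/mL

3.05 × 10^4 CFU/mL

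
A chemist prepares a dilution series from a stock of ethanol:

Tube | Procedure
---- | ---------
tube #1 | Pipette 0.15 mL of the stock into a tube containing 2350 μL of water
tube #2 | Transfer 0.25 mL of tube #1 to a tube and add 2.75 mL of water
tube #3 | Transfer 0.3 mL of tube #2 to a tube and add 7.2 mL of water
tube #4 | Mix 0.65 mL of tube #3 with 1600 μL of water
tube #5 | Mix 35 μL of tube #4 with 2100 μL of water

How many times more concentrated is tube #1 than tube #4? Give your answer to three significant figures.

1.04 × 10^3

Step 1: 0.15 mL + 2350 μL = 2.5 mL total → factor 2.5/0.15 = 16.667
Step 2: 0.25 mL + 2.75 mL = 3 mL total → factor 3/0.25 = 12
Step 3: 0.3 mL + 7.2 mL = 7.5 mL total → factor 7.5/0.3 = 25
Step 4: 0.65 mL + 1600 μL = 2.25 mL total → factor 2.25/0.65 = 3.4615
Dilution factor to tube #1 = 16.667; to tube #4 = 17308
[tube #1]/[tube #4] = (factor to tube #4)/(factor to tube #1) = 17308/16.667 = 1.04 × 10^3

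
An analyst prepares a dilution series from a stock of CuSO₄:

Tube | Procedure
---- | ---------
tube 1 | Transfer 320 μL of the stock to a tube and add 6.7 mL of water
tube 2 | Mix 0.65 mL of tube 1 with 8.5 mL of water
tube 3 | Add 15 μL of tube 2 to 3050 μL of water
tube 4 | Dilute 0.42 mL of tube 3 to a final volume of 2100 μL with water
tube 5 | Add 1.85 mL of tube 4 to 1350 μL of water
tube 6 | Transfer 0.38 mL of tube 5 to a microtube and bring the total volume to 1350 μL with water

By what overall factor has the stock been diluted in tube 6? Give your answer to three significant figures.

1.94 × 10^6

Step 1: 320 μL + 6.7 mL = 7020 μL total → factor 7020/320 = 21.938
Step 2: 0.65 mL + 8.5 mL = 9.15 mL total → factor 9.15/0.65 = 14.077
Step 3: 15 μL + 3050 μL = 3065 μL total → factor 3065/15 = 204.33
Step 4: 0.42 mL brought to 2100 μL → factor 2.1/0.42 = 5
Step 5: 1.85 mL + 1350 μL = 3.2 mL total → factor 3.2/1.85 = 1.7297
Step 6: 0.38 mL brought to 1350 μL → factor 1.35/0.38 = 3.5526
Overall dilution factor = 21.938 × 14.077 × 204.33 × 5 × 1.7297 × 3.5526 = 1.9388 × 10^6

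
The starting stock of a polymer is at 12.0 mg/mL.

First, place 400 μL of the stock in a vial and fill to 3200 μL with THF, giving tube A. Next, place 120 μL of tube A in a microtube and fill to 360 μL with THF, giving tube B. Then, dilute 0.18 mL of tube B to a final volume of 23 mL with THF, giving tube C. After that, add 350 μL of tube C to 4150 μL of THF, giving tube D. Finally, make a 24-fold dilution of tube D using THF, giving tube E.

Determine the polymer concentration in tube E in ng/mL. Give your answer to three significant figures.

12.7 ng/mL

Step 1: 400 μL brought to 3200 μL → factor 3200/400 = 8
Step 2: 120 μL brought to 360 μL → factor 360/120 = 3
Step 3: 0.18 mL brought to 23 mL → factor 23/0.18 = 127.78
Step 4: 350 μL + 4150 μL = 4500 μL total → factor 4500/350 = 12.857
Step 5: 24-fold → factor 24
Overall dilution factor = 8 × 3 × 127.78 × 12.857 × 24 = 9.4629 × 10^5
Final = 12.0 mg/mL / 9.4629 × 10^5 = 1.268 × 10^-5 mg/mL = 12.7 ng/mL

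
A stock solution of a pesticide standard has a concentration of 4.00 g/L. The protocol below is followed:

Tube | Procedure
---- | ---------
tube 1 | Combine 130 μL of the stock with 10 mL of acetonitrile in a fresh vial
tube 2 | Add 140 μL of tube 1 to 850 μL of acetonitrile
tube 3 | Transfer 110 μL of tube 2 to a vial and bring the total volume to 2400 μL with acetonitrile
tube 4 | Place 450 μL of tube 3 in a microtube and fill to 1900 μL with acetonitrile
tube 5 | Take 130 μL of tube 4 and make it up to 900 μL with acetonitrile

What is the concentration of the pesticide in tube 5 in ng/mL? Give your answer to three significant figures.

11.4 ng/mL

Step 1: 130 μL + 10 mL = 10130 μL total → factor 10130/130 = 77.923
Step 2: 140 μL + 850 μL = 990 μL total → factor 990/140 = 7.0714
Step 3: 110 μL brought to 2400 μL → factor 2400/110 = 21.818
Step 4: 450 μL brought to 1900 μL → factor 1900/450 = 4.2222
Step 5: 130 μL brought to 900 μL → factor 900/130 = 6.9231
Overall dilution factor = 77.923 × 7.0714 × 21.818 × 4.2222 × 6.9231 = 3.5142 × 10^5
Final = 4.00 g/L / 3.5142 × 10^5 = 1.138 × 10^-5 g/L = 11.4 ng/mL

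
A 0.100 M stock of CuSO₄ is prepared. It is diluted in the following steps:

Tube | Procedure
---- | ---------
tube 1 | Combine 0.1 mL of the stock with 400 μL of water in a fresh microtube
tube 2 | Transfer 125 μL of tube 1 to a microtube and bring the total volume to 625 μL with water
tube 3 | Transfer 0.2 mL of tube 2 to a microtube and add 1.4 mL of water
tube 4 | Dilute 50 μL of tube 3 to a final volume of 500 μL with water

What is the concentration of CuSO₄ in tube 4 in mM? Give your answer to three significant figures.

0.0500 mM

Step 1: 0.1 mL + 400 μL = 0.5 mL total → factor 0.5/0.1 = 5
Step 2: 125 μL brought to 625 μL → factor 625/125 = 5
Step 3: 0.2 mL + 1.4 mL = 1.6 mL total → factor 1.6/0.2 = 8
Step 4: 50 μL brought to 500 μL → factor 500/50 = 10
Overall dilution factor = 5 × 5 × 8 × 10 = 2000
Final = 0.100 M / 2000 = 5.000 × 10^-5 M = 0.0500 mM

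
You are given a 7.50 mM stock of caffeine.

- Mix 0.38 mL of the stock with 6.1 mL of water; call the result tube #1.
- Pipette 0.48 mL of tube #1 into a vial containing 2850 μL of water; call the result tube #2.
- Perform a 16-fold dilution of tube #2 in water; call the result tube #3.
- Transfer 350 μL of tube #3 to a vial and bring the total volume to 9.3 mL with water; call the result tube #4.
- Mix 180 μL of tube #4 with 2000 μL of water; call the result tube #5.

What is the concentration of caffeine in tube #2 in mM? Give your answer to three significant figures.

Step 1: 0.38 mL + 6.1 mL = 6.48 mL total → factor 6.48/0.38 = 17.053
Step 2: 0.48 mL + 2850 μL = 3.33 mL total → factor 3.33/0.48 = 6.9375
Dilution factor through tube #2 = 17.053 × 6.9375 = 118.3
[tube #2] = 7.50 mM / 118.3 = 0.0634 mM

0.0634 mM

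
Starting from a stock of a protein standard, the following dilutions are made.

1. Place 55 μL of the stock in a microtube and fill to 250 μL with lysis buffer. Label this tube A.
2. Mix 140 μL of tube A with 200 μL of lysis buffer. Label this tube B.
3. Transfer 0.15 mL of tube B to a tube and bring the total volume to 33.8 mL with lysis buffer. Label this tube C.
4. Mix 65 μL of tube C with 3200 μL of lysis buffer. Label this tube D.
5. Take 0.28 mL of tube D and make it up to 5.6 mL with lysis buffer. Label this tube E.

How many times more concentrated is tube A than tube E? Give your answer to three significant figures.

Step 1: 55 μL brought to 250 μL → factor 250/55 = 4.5455
Step 2: 140 μL + 200 μL = 340 μL total → factor 340/140 = 2.4286
Step 3: 0.15 mL brought to 33.8 mL → factor 33.8/0.15 = 225.33
Step 4: 65 μL + 3200 μL = 3265 μL total → factor 3265/65 = 50.231
Step 5: 0.28 mL brought to 5.6 mL → factor 5.6/0.28 = 20
Dilution factor to tube A = 4.5455; to tube E = 2.4989 × 10^6
[tube A]/[tube E] = (factor to tube E)/(factor to tube A) = 2.4989 × 10^6/4.5455 = 5.50 × 10^5

5.50 × 10^5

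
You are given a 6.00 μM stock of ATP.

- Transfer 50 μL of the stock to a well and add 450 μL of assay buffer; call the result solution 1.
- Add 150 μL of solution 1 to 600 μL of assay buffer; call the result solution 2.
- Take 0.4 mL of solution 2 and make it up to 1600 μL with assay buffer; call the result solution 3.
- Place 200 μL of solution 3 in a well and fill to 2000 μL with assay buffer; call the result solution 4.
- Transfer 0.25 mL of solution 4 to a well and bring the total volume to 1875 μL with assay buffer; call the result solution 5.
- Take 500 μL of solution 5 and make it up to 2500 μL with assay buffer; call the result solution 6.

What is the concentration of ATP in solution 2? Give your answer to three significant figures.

0.120 μM

Step 1: 50 μL + 450 μL = 500 μL total → factor 500/50 = 10
Step 2: 150 μL + 600 μL = 750 μL total → factor 750/150 = 5
Dilution factor through solution 2 = 10 × 5 = 50
[solution 2] = 6.00 μM / 50 = 0.120 μM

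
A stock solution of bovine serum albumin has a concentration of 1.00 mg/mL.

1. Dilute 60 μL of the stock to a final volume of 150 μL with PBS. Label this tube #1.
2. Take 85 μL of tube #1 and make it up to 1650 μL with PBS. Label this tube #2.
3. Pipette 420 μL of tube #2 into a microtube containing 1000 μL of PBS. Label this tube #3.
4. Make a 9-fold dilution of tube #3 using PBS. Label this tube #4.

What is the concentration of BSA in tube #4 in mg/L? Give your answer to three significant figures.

Step 1: 60 μL brought to 150 μL → factor 150/60 = 2.5
Step 2: 85 μL brought to 1650 μL → factor 1650/85 = 19.412
Step 3: 420 μL + 1000 μL = 1420 μL total → factor 1420/420 = 3.381
Step 4: 9-fold → factor 9
Overall dilution factor = 2.5 × 19.412 × 3.381 × 9 = 1476.7
Final = 1.00 mg/mL / 1476.7 = 0.0006772 mg/mL = 0.677 mg/L

0.677 mg/L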